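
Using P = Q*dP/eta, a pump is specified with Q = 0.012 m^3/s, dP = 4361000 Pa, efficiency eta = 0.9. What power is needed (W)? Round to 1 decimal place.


P = Q * dP / eta
P = 0.012 * 4361000 / 0.9
P = 52332.0 / 0.9
P = 58146.7 W


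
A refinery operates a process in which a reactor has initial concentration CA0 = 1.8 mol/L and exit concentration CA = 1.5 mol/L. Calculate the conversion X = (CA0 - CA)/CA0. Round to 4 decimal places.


X = (CA0 - CA) / CA0
X = (1.8 - 1.5) / 1.8
X = 0.3 / 1.8
X = 0.1667


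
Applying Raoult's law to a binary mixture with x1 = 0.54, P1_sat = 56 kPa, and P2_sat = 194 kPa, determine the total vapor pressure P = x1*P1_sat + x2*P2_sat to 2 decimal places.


P = x1*P1_sat + x2*P2_sat
x2 = 1 - x1 = 1 - 0.54 = 0.46
P = 0.54*56 + 0.46*194
P = 30.24 + 89.24
P = 119.48 kPa


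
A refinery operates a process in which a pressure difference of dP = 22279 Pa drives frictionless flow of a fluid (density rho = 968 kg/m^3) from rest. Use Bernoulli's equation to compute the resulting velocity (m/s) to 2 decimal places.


v = sqrt(2*dP/rho)
v = sqrt(2*22279/968)
v = sqrt(46.030992)
v = 6.78 m/s


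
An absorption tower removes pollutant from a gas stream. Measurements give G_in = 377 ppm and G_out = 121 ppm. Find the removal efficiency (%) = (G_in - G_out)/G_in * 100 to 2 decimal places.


Efficiency = (G_in - G_out) / G_in * 100%
Efficiency = (377 - 121) / 377 * 100
Efficiency = 256 / 377 * 100
Efficiency = 67.90%


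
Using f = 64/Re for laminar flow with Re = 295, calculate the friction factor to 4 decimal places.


f = 64 / Re
f = 64 / 295
f = 0.2169


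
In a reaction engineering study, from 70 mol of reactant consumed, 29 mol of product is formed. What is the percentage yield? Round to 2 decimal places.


Yield = (moles product / moles consumed) * 100%
Yield = (29 / 70) * 100
Yield = 0.4143 * 100
Yield = 41.43%


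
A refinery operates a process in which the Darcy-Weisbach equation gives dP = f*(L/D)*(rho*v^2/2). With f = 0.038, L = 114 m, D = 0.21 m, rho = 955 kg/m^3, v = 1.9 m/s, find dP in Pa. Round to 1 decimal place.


dP = f * (L/D) * (rho*v^2/2)
dP = 0.038 * (114/0.21) * (955*1.9^2/2)
L/D = 542.85714286
rho*v^2/2 = 955*3.61/2 = 1723.775
dP = 0.038 * 542.85714286 * 1723.775
dP = 35559.0 Pa


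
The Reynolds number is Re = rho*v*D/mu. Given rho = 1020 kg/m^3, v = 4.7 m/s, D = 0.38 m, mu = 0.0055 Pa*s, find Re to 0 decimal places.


Re = rho * v * D / mu
Re = 1020 * 4.7 * 0.38 / 0.0055
Re = 1821.72 / 0.0055
Re = 331222


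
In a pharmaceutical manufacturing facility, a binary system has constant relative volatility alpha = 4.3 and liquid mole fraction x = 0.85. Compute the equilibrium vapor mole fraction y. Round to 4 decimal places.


y = alpha*x / (1 + (alpha-1)*x)
y = 4.3*0.85 / (1 + (4.3-1)*0.85)
y = 3.655 / (1 + 2.805)
y = 3.655 / 3.805
y = 0.9606


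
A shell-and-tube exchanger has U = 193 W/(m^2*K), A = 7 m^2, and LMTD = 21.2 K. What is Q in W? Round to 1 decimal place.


Q = U * A * LMTD
Q = 193 * 7 * 21.2
Q = 28641.2 W


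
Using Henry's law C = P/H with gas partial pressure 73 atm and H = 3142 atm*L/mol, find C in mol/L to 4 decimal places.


C = P / H
C = 73 / 3142
C = 0.0232 mol/L


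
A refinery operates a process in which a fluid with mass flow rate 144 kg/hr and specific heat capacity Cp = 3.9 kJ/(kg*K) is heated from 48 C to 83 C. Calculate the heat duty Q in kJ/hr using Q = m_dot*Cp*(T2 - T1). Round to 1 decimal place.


Q = m_dot * Cp * (T2 - T1)
Q = 144 * 3.9 * (83 - 48)
Q = 144 * 3.9 * 35
Q = 19656.0 kJ/hr


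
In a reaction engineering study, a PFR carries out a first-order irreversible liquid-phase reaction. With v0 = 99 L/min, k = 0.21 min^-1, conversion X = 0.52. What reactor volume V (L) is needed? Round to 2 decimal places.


V = (v0/k) * ln(1/(1-X))
V = (99/0.21) * ln(1/(1-0.52))
V = 471.428571 * ln(2.083333)
V = 471.428571 * 0.733969
V = 346.01 L


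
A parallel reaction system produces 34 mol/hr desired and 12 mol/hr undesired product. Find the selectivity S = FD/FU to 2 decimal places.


S = desired product rate / undesired product rate
S = 34 / 12
S = 2.83


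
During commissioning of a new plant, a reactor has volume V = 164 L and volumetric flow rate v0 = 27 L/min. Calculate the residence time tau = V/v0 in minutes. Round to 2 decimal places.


tau = V / v0
tau = 164 / 27
tau = 6.07 min


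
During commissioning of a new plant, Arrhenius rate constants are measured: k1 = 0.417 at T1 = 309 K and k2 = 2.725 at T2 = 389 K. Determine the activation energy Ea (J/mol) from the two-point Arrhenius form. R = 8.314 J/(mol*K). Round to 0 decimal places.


Ea = R * ln(k2/k1) / (1/T1 - 1/T2)
ln(k2/k1) = ln(2.725/0.417) = 1.8771375
1/T1 - 1/T2 = 1/309 - 1/389 = 0.000665551867
Ea = 8.314 * 1.8771375 / 0.000665551867
Ea = 23449 J/mol


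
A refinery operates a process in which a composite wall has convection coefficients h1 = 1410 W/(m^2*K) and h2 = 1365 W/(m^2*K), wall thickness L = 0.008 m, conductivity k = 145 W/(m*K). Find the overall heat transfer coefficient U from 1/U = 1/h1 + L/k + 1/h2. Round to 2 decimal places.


1/U = 1/h1 + L/k + 1/h2
1/U = 1/1410 + 0.008/145 + 1/1365
1/U = 0.0007092199 + 5.51724e-05 + 0.0007326007
1/U = 0.001496993
U = 668.01 W/(m^2*K)


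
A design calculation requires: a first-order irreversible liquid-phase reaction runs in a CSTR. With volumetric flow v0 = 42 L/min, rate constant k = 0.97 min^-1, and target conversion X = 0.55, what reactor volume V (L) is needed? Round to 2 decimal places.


V = v0 * X / (k * (1 - X))
V = 42 * 0.55 / (0.97 * (1 - 0.55))
V = 23.1 / (0.97 * 0.45)
V = 23.1 / 0.4365
V = 52.92 L


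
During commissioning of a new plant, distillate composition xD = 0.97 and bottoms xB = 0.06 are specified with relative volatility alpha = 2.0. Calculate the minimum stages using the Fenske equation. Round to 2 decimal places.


N_min = ln((xD*(1-xB))/(xB*(1-xD))) / ln(alpha)
Numerator inside ln: 0.9118 / 0.0018 = 506.555556
ln(506.555556) = 6.227634
ln(alpha) = ln(2.0) = 0.693147
N_min = 6.227634 / 0.693147 = 8.98


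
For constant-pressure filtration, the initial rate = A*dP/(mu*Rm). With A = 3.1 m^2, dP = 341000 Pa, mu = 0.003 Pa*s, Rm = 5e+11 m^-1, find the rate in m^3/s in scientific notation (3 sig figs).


rate = A * dP / (mu * Rm)
rate = 3.1 * 341000 / (0.003 * 5e+11)
rate = 1057100.0 / 1.500e+09
rate = 7.05e-04 m^3/s


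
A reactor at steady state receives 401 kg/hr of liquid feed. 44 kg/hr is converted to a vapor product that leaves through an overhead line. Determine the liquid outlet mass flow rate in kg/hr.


Steady-state mass balance on the main outlet: F_out = F_in - F_removed
F_out = 401 - 44
F_out = 357 kg/hr


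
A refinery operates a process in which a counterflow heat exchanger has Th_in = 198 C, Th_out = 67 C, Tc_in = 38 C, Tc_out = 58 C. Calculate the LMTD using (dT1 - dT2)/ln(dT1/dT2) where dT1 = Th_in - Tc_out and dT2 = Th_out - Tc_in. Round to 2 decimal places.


dT1 = Th_in - Tc_out = 198 - 58 = 140
dT2 = Th_out - Tc_in = 67 - 38 = 29
LMTD = (dT1 - dT2) / ln(dT1/dT2)
LMTD = (140 - 29) / ln(140/29)
LMTD = 70.51 K


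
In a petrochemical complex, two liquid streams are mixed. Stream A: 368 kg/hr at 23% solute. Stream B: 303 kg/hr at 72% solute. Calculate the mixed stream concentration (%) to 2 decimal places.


Mass balance on solute: F1*x1 + F2*x2 = F3*x3
F3 = F1 + F2 = 368 + 303 = 671 kg/hr
x3 = (F1*x1 + F2*x2)/F3
x3 = (368*0.23 + 303*0.72) / 671
x3 = 45.13%


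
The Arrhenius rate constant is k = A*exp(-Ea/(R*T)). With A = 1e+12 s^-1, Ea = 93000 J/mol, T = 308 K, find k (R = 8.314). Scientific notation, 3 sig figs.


k = A * exp(-Ea/(R*T))
k = 1e+12 * exp(-93000 / (8.314 * 308))
k = 1e+12 * exp(-36.318024)
k = 1.69e-04


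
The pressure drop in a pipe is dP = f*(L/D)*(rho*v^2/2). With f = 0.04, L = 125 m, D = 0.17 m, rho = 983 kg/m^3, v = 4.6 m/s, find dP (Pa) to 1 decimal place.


dP = f * (L/D) * (rho*v^2/2)
dP = 0.04 * (125/0.17) * (983*4.6^2/2)
L/D = 735.29411765
rho*v^2/2 = 983*21.16/2 = 10400.14
dP = 0.04 * 735.29411765 * 10400.14
dP = 305886.5 Pa


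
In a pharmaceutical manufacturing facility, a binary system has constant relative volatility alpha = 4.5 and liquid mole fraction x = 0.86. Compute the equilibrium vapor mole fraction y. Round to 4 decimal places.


y = alpha*x / (1 + (alpha-1)*x)
y = 4.5*0.86 / (1 + (4.5-1)*0.86)
y = 3.87 / (1 + 3.01)
y = 3.87 / 4.01
y = 0.9651


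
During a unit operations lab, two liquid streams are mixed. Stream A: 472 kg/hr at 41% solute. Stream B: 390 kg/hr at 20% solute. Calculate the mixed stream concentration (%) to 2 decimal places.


Mass balance on solute: F1*x1 + F2*x2 = F3*x3
F3 = F1 + F2 = 472 + 390 = 862 kg/hr
x3 = (F1*x1 + F2*x2)/F3
x3 = (472*0.41 + 390*0.2) / 862
x3 = 31.50%


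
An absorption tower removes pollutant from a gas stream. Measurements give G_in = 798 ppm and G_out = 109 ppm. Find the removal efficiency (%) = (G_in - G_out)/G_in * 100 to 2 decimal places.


Efficiency = (G_in - G_out) / G_in * 100%
Efficiency = (798 - 109) / 798 * 100
Efficiency = 689 / 798 * 100
Efficiency = 86.34%


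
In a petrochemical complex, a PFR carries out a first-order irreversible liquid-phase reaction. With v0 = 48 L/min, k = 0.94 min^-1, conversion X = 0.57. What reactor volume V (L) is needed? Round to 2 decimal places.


V = (v0/k) * ln(1/(1-X))
V = (48/0.94) * ln(1/(1-0.57))
V = 51.06383 * ln(2.325581)
V = 51.06383 * 0.84397
V = 43.10 L


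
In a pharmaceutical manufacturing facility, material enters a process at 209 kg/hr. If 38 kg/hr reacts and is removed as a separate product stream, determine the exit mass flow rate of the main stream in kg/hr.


Steady-state mass balance on the main outlet: F_out = F_in - F_removed
F_out = 209 - 38
F_out = 171 kg/hr


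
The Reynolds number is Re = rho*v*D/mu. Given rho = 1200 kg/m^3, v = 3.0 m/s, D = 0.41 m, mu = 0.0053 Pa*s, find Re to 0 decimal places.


Re = rho * v * D / mu
Re = 1200 * 3.0 * 0.41 / 0.0053
Re = 1476.0 / 0.0053
Re = 278491


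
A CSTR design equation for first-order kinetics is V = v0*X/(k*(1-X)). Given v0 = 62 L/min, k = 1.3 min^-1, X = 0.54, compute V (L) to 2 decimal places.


V = v0 * X / (k * (1 - X))
V = 62 * 0.54 / (1.3 * (1 - 0.54))
V = 33.48 / (1.3 * 0.46)
V = 33.48 / 0.598
V = 55.99 L


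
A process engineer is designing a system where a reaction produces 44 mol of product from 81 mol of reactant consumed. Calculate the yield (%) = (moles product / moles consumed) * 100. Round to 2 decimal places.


Yield = (moles product / moles consumed) * 100%
Yield = (44 / 81) * 100
Yield = 0.5432 * 100
Yield = 54.32%


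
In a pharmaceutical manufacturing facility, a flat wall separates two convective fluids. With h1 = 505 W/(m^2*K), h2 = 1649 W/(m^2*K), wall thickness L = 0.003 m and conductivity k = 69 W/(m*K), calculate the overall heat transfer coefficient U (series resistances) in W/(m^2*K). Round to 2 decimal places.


1/U = 1/h1 + L/k + 1/h2
1/U = 1/505 + 0.003/69 + 1/1649
1/U = 0.001980198 + 4.34783e-05 + 0.0006064281
1/U = 0.0026301044
U = 380.21 W/(m^2*K)


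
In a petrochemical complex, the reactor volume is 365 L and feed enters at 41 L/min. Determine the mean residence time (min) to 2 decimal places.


tau = V / v0
tau = 365 / 41
tau = 8.90 min


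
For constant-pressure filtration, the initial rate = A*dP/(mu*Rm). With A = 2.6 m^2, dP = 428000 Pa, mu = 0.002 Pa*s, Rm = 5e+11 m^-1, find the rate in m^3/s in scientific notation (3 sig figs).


rate = A * dP / (mu * Rm)
rate = 2.6 * 428000 / (0.002 * 5e+11)
rate = 1112800.0 / 1.000e+09
rate = 1.11e-03 m^3/s


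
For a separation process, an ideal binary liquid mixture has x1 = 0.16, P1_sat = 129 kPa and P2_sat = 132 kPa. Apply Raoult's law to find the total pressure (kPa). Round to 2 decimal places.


P = x1*P1_sat + x2*P2_sat
x2 = 1 - x1 = 1 - 0.16 = 0.84
P = 0.16*129 + 0.84*132
P = 20.64 + 110.88
P = 131.52 kPa


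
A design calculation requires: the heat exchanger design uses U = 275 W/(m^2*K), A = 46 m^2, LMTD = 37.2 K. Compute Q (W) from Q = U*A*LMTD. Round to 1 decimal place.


Q = U * A * LMTD
Q = 275 * 46 * 37.2
Q = 470580.0 W


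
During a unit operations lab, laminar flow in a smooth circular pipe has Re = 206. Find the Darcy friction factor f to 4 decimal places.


f = 64 / Re
f = 64 / 206
f = 0.3107


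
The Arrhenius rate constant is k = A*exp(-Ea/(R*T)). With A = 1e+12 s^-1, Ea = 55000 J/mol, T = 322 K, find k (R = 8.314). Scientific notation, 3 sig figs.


k = A * exp(-Ea/(R*T))
k = 1e+12 * exp(-55000 / (8.314 * 322))
k = 1e+12 * exp(-20.544558)
k = 1.20e+03


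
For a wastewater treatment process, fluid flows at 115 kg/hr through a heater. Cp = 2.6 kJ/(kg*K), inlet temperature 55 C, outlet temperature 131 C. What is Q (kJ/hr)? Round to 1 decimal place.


Q = m_dot * Cp * (T2 - T1)
Q = 115 * 2.6 * (131 - 55)
Q = 115 * 2.6 * 76
Q = 22724.0 kJ/hr


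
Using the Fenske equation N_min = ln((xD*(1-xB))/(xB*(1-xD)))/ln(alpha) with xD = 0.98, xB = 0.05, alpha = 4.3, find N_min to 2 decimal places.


N_min = ln((xD*(1-xB))/(xB*(1-xD))) / ln(alpha)
Numerator inside ln: 0.931 / 0.001 = 931.0
ln(931.0) = 6.836259
ln(alpha) = ln(4.3) = 1.458615
N_min = 6.836259 / 1.458615 = 4.69


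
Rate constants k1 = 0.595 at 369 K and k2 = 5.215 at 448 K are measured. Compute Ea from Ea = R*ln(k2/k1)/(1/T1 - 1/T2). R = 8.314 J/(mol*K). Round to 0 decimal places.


Ea = R * ln(k2/k1) / (1/T1 - 1/T2)
ln(k2/k1) = ln(5.215/0.595) = 2.170733
1/T1 - 1/T2 = 1/369 - 1/448 = 0.000477884243
Ea = 8.314 * 2.170733 / 0.000477884243
Ea = 37765 J/mol


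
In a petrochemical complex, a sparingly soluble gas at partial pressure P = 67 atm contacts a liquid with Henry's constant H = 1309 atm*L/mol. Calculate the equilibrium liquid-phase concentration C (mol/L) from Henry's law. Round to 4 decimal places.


C = P / H
C = 67 / 1309
C = 0.0512 mol/L


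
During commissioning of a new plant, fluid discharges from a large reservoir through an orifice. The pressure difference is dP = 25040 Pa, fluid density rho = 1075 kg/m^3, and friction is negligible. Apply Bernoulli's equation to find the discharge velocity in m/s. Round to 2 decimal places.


v = sqrt(2*dP/rho)
v = sqrt(2*25040/1075)
v = sqrt(46.586047)
v = 6.83 m/s


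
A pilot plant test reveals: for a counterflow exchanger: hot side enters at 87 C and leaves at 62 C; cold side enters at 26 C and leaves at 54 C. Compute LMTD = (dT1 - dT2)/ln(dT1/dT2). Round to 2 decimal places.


dT1 = Th_in - Tc_out = 87 - 54 = 33
dT2 = Th_out - Tc_in = 62 - 26 = 36
LMTD = (dT1 - dT2) / ln(dT1/dT2)
LMTD = (33 - 36) / ln(33/36)
LMTD = 34.48 K


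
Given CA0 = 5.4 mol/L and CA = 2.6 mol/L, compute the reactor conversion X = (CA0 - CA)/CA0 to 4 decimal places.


X = (CA0 - CA) / CA0
X = (5.4 - 2.6) / 5.4
X = 2.8 / 5.4
X = 0.5185


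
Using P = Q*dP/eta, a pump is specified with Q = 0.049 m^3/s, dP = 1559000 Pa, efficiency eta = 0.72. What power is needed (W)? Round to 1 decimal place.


P = Q * dP / eta
P = 0.049 * 1559000 / 0.72
P = 76391.0 / 0.72
P = 106098.6 W


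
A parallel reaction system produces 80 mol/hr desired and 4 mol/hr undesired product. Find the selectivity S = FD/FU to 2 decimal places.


S = desired product rate / undesired product rate
S = 80 / 4
S = 20.00


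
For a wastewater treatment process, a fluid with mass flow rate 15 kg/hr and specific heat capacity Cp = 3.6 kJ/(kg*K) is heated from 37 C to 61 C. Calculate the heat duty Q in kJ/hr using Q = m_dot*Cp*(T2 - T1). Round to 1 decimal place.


Q = m_dot * Cp * (T2 - T1)
Q = 15 * 3.6 * (61 - 37)
Q = 15 * 3.6 * 24
Q = 1296.0 kJ/hr


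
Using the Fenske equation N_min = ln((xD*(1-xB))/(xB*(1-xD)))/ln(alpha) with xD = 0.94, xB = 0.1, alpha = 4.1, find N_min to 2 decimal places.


N_min = ln((xD*(1-xB))/(xB*(1-xD))) / ln(alpha)
Numerator inside ln: 0.846 / 0.006 = 141.0
ln(141.0) = 4.94876
ln(alpha) = ln(4.1) = 1.410987
N_min = 4.94876 / 1.410987 = 3.51


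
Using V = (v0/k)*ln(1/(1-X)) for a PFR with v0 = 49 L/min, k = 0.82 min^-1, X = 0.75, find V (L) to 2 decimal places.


V = (v0/k) * ln(1/(1-X))
V = (49/0.82) * ln(1/(1-0.75))
V = 59.756098 * ln(4.0)
V = 59.756098 * 1.386294
V = 82.84 L


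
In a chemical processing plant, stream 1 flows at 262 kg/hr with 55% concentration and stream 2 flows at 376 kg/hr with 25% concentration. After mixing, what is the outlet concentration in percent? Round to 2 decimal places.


Mass balance on solute: F1*x1 + F2*x2 = F3*x3
F3 = F1 + F2 = 262 + 376 = 638 kg/hr
x3 = (F1*x1 + F2*x2)/F3
x3 = (262*0.55 + 376*0.25) / 638
x3 = 37.32%


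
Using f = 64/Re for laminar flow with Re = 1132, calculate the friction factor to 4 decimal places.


f = 64 / Re
f = 64 / 1132
f = 0.0565


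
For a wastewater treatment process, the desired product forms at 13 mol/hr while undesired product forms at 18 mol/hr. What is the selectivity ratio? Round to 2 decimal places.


S = desired product rate / undesired product rate
S = 13 / 18
S = 0.72


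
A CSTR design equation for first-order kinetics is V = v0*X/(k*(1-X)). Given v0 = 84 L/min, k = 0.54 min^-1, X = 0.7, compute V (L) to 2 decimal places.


V = v0 * X / (k * (1 - X))
V = 84 * 0.7 / (0.54 * (1 - 0.7))
V = 58.8 / (0.54 * 0.3)
V = 58.8 / 0.162
V = 362.96 L


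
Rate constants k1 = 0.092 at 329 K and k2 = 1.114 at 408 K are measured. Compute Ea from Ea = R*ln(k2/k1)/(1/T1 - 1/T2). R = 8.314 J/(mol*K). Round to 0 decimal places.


Ea = R * ln(k2/k1) / (1/T1 - 1/T2)
ln(k2/k1) = ln(1.114/0.092) = 2.4939238
1/T1 - 1/T2 = 1/329 - 1/408 = 0.000588533286
Ea = 8.314 * 2.4939238 / 0.000588533286
Ea = 35231 J/mol


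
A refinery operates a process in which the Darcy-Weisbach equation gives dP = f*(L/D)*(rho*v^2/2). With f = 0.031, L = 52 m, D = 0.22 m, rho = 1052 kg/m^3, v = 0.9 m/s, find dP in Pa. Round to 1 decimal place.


dP = f * (L/D) * (rho*v^2/2)
dP = 0.031 * (52/0.22) * (1052*0.9^2/2)
L/D = 236.36363636
rho*v^2/2 = 1052*0.81/2 = 426.06
dP = 0.031 * 236.36363636 * 426.06
dP = 3121.9 Pa


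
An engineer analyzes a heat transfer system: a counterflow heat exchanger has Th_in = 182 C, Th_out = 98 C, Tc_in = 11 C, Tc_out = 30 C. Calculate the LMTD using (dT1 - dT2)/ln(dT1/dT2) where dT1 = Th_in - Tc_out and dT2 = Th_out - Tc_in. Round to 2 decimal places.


dT1 = Th_in - Tc_out = 182 - 30 = 152
dT2 = Th_out - Tc_in = 98 - 11 = 87
LMTD = (dT1 - dT2) / ln(dT1/dT2)
LMTD = (152 - 87) / ln(152/87)
LMTD = 116.49 K


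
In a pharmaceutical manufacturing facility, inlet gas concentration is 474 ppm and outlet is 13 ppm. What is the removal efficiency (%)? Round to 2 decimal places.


Efficiency = (G_in - G_out) / G_in * 100%
Efficiency = (474 - 13) / 474 * 100
Efficiency = 461 / 474 * 100
Efficiency = 97.26%


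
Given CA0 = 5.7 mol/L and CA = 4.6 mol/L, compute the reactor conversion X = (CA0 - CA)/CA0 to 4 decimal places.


X = (CA0 - CA) / CA0
X = (5.7 - 4.6) / 5.7
X = 1.1 / 5.7
X = 0.1930


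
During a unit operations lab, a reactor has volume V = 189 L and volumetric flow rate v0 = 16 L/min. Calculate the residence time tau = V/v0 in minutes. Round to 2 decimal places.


tau = V / v0
tau = 189 / 16
tau = 11.81 min


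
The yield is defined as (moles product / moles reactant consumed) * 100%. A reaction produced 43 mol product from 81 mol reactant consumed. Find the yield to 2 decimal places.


Yield = (moles product / moles consumed) * 100%
Yield = (43 / 81) * 100
Yield = 0.5309 * 100
Yield = 53.09%


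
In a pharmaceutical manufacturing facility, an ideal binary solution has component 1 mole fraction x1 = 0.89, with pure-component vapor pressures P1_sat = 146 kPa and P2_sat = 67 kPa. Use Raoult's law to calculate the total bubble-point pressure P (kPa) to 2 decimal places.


P = x1*P1_sat + x2*P2_sat
x2 = 1 - x1 = 1 - 0.89 = 0.11
P = 0.89*146 + 0.11*67
P = 129.94 + 7.37
P = 137.31 kPa


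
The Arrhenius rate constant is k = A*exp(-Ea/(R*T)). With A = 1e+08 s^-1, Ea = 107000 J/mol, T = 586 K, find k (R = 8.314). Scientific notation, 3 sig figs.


k = A * exp(-Ea/(R*T))
k = 1e+08 * exp(-107000 / (8.314 * 586))
k = 1e+08 * exp(-21.962215)
k = 2.90e-02


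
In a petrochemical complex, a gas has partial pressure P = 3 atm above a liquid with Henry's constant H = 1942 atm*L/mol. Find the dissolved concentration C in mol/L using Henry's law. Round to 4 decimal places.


C = P / H
C = 3 / 1942
C = 0.0015 mol/L


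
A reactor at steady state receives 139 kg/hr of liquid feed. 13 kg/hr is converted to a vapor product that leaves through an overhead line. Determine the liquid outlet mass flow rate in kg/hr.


Steady-state mass balance on the main outlet: F_out = F_in - F_removed
F_out = 139 - 13
F_out = 126 kg/hr


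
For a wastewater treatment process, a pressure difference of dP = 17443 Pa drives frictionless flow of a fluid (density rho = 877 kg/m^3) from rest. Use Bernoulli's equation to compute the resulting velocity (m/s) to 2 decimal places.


v = sqrt(2*dP/rho)
v = sqrt(2*17443/877)
v = sqrt(39.778791)
v = 6.31 m/s


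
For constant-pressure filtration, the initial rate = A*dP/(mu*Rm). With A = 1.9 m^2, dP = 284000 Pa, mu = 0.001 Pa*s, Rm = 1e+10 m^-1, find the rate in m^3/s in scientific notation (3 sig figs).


rate = A * dP / (mu * Rm)
rate = 1.9 * 284000 / (0.001 * 1e+10)
rate = 539600.0 / 1.000e+07
rate = 5.40e-02 m^3/s


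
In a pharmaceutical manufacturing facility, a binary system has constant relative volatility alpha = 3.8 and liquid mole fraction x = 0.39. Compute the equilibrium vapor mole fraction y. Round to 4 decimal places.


y = alpha*x / (1 + (alpha-1)*x)
y = 3.8*0.39 / (1 + (3.8-1)*0.39)
y = 1.482 / (1 + 1.092)
y = 1.482 / 2.092
y = 0.7084


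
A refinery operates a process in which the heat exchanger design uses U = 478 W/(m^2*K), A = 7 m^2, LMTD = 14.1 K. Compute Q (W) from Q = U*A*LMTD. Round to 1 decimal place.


Q = U * A * LMTD
Q = 478 * 7 * 14.1
Q = 47178.6 W


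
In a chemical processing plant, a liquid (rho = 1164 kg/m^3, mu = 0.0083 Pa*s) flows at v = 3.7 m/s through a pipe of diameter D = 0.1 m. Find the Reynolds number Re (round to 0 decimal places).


Re = rho * v * D / mu
Re = 1164 * 3.7 * 0.1 / 0.0083
Re = 430.68 / 0.0083
Re = 51889


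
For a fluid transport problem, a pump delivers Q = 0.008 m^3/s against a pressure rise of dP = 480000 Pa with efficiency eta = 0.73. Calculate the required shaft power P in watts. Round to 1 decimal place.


P = Q * dP / eta
P = 0.008 * 480000 / 0.73
P = 3840.0 / 0.73
P = 5260.3 W


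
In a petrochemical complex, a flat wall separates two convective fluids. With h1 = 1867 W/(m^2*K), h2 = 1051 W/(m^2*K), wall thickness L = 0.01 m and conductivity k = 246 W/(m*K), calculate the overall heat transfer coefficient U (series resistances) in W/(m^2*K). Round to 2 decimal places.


1/U = 1/h1 + L/k + 1/h2
1/U = 1/1867 + 0.01/246 + 1/1051
1/U = 0.0005356186 + 4.06504e-05 + 0.0009514748
1/U = 0.0015277438
U = 654.56 W/(m^2*K)


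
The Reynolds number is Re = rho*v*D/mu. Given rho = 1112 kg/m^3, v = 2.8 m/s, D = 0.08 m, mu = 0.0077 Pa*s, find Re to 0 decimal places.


Re = rho * v * D / mu
Re = 1112 * 2.8 * 0.08 / 0.0077
Re = 249.088 / 0.0077
Re = 32349


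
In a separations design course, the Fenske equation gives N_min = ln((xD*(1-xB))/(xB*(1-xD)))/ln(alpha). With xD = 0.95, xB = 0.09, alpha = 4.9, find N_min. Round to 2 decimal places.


N_min = ln((xD*(1-xB))/(xB*(1-xD))) / ln(alpha)
Numerator inside ln: 0.8645 / 0.0045 = 192.111111
ln(192.111111) = 5.258074
ln(alpha) = ln(4.9) = 1.589235
N_min = 5.258074 / 1.589235 = 3.31


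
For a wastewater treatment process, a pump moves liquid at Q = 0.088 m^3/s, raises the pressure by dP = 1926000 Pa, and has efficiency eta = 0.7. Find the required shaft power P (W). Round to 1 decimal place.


P = Q * dP / eta
P = 0.088 * 1926000 / 0.7
P = 169488.0 / 0.7
P = 242125.7 W


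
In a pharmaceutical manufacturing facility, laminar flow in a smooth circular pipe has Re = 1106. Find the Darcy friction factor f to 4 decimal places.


f = 64 / Re
f = 64 / 1106
f = 0.0579


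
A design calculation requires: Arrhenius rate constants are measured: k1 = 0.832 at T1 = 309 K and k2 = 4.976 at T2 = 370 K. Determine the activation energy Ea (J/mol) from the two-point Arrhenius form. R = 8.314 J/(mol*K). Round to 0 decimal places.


Ea = R * ln(k2/k1) / (1/T1 - 1/T2)
ln(k2/k1) = ln(4.976/0.832) = 1.7885492
1/T1 - 1/T2 = 1/309 - 1/370 = 0.000533543252
Ea = 8.314 * 1.7885492 / 0.000533543252
Ea = 27870 J/mol


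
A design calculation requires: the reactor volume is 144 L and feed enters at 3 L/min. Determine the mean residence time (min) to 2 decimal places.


tau = V / v0
tau = 144 / 3
tau = 48.00 min


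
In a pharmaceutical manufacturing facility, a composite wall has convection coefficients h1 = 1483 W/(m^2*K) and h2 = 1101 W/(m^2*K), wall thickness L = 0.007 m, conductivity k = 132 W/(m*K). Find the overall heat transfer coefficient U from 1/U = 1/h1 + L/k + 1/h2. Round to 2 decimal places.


1/U = 1/h1 + L/k + 1/h2
1/U = 1/1483 + 0.007/132 + 1/1101
1/U = 0.0006743088 + 5.30303e-05 + 0.0009082652
1/U = 0.0016356043
U = 611.39 W/(m^2*K)


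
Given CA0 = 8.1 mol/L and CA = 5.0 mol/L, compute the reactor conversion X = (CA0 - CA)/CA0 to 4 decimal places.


X = (CA0 - CA) / CA0
X = (8.1 - 5.0) / 8.1
X = 3.1 / 8.1
X = 0.3827


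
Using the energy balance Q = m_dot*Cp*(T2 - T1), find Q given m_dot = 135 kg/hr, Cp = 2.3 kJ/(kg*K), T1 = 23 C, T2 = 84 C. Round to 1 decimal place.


Q = m_dot * Cp * (T2 - T1)
Q = 135 * 2.3 * (84 - 23)
Q = 135 * 2.3 * 61
Q = 18940.5 kJ/hr


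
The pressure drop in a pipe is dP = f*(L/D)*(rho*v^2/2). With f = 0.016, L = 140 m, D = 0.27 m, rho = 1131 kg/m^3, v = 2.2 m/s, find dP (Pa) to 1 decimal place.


dP = f * (L/D) * (rho*v^2/2)
dP = 0.016 * (140/0.27) * (1131*2.2^2/2)
L/D = 518.51851852
rho*v^2/2 = 1131*4.84/2 = 2737.02
dP = 0.016 * 518.51851852 * 2737.02
dP = 22707.1 Pa


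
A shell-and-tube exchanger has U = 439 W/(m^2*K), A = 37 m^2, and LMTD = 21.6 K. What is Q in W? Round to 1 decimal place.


Q = U * A * LMTD
Q = 439 * 37 * 21.6
Q = 350848.8 W


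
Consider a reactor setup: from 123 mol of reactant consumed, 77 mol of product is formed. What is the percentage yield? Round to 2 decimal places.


Yield = (moles product / moles consumed) * 100%
Yield = (77 / 123) * 100
Yield = 0.626 * 100
Yield = 62.60%


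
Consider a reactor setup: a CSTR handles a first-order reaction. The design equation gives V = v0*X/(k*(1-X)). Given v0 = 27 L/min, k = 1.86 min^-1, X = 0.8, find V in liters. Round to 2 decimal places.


V = v0 * X / (k * (1 - X))
V = 27 * 0.8 / (1.86 * (1 - 0.8))
V = 21.6 / (1.86 * 0.2)
V = 21.6 / 0.372
V = 58.06 L


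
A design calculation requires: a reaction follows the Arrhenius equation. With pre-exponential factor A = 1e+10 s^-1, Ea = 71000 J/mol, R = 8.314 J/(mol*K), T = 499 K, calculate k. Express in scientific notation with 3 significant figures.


k = A * exp(-Ea/(R*T))
k = 1e+10 * exp(-71000 / (8.314 * 499))
k = 1e+10 * exp(-17.113852)
k = 3.69e+02


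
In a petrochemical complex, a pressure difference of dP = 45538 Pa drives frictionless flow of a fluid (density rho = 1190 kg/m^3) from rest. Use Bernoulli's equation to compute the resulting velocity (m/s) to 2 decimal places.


v = sqrt(2*dP/rho)
v = sqrt(2*45538/1190)
v = sqrt(76.534454)
v = 8.75 m/s


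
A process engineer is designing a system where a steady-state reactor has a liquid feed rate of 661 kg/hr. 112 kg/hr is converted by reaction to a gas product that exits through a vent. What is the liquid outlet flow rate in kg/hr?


Steady-state mass balance on the main outlet: F_out = F_in - F_removed
F_out = 661 - 112
F_out = 549 kg/hr


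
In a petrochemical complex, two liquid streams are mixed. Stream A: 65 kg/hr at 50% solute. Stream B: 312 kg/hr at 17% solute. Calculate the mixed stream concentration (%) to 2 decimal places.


Mass balance on solute: F1*x1 + F2*x2 = F3*x3
F3 = F1 + F2 = 65 + 312 = 377 kg/hr
x3 = (F1*x1 + F2*x2)/F3
x3 = (65*0.5 + 312*0.17) / 377
x3 = 22.69%


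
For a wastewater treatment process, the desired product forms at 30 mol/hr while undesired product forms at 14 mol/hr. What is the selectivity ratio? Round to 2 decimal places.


S = desired product rate / undesired product rate
S = 30 / 14
S = 2.14


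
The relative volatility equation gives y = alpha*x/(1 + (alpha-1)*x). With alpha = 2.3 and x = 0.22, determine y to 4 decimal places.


y = alpha*x / (1 + (alpha-1)*x)
y = 2.3*0.22 / (1 + (2.3-1)*0.22)
y = 0.506 / (1 + 0.286)
y = 0.506 / 1.286
y = 0.3935


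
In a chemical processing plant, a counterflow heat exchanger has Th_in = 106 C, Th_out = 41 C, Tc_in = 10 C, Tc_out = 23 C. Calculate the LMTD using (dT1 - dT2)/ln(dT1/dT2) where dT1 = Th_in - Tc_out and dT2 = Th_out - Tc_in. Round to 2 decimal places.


dT1 = Th_in - Tc_out = 106 - 23 = 83
dT2 = Th_out - Tc_in = 41 - 10 = 31
LMTD = (dT1 - dT2) / ln(dT1/dT2)
LMTD = (83 - 31) / ln(83/31)
LMTD = 52.80 K


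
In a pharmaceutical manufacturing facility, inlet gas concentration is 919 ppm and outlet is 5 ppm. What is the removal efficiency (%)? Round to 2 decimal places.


Efficiency = (G_in - G_out) / G_in * 100%
Efficiency = (919 - 5) / 919 * 100
Efficiency = 914 / 919 * 100
Efficiency = 99.46%


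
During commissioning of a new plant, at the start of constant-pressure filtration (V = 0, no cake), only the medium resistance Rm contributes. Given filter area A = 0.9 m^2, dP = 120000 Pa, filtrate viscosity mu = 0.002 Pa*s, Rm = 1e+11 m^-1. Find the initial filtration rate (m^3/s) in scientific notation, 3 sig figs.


rate = A * dP / (mu * Rm)
rate = 0.9 * 120000 / (0.002 * 1e+11)
rate = 108000.0 / 2.000e+08
rate = 5.40e-04 m^3/s


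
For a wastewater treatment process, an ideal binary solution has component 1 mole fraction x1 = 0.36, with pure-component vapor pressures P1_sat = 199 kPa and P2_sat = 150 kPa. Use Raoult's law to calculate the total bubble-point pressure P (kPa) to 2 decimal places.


P = x1*P1_sat + x2*P2_sat
x2 = 1 - x1 = 1 - 0.36 = 0.64
P = 0.36*199 + 0.64*150
P = 71.64 + 96.0
P = 167.64 kPa


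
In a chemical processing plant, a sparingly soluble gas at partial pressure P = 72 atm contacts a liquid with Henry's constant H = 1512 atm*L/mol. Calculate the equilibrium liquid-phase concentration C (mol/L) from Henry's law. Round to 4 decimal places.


C = P / H
C = 72 / 1512
C = 0.0476 mol/L


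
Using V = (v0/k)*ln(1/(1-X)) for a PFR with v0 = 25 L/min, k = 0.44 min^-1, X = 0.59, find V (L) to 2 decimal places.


V = (v0/k) * ln(1/(1-X))
V = (25/0.44) * ln(1/(1-0.59))
V = 56.818182 * ln(2.439024)
V = 56.818182 * 0.891598
V = 50.66 L


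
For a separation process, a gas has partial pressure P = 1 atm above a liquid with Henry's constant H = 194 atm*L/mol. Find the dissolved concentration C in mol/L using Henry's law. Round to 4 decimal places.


C = P / H
C = 1 / 194
C = 0.0052 mol/L


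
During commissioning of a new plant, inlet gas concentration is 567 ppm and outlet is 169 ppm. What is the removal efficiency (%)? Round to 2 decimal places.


Efficiency = (G_in - G_out) / G_in * 100%
Efficiency = (567 - 169) / 567 * 100
Efficiency = 398 / 567 * 100
Efficiency = 70.19%


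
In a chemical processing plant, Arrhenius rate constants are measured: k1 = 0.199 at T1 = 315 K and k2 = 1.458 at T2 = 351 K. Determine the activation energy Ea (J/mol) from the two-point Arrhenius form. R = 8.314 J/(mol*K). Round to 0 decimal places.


Ea = R * ln(k2/k1) / (1/T1 - 1/T2)
ln(k2/k1) = ln(1.458/0.199) = 1.9915161
1/T1 - 1/T2 = 1/315 - 1/351 = 0.000325600326
Ea = 8.314 * 1.9915161 / 0.000325600326
Ea = 50852 J/mol


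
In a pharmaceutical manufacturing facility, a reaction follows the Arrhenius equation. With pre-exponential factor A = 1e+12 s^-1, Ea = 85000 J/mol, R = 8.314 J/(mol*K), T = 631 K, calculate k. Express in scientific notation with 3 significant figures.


k = A * exp(-Ea/(R*T))
k = 1e+12 * exp(-85000 / (8.314 * 631))
k = 1e+12 * exp(-16.202407)
k = 9.19e+04


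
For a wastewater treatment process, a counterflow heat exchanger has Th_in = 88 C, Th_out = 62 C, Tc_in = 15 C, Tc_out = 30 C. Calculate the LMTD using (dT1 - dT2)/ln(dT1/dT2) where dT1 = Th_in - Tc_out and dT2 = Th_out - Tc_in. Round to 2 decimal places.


dT1 = Th_in - Tc_out = 88 - 30 = 58
dT2 = Th_out - Tc_in = 62 - 15 = 47
LMTD = (dT1 - dT2) / ln(dT1/dT2)
LMTD = (58 - 47) / ln(58/47)
LMTD = 52.31 K


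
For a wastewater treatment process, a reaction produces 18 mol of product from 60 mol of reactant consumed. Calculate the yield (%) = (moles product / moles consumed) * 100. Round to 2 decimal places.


Yield = (moles product / moles consumed) * 100%
Yield = (18 / 60) * 100
Yield = 0.3 * 100
Yield = 30.00%


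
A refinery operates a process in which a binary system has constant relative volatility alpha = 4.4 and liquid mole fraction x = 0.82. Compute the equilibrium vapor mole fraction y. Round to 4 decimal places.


y = alpha*x / (1 + (alpha-1)*x)
y = 4.4*0.82 / (1 + (4.4-1)*0.82)
y = 3.608 / (1 + 2.788)
y = 3.608 / 3.788
y = 0.9525


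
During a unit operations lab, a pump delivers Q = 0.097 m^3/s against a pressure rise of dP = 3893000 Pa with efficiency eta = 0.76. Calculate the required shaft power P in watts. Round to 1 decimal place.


P = Q * dP / eta
P = 0.097 * 3893000 / 0.76
P = 377621.0 / 0.76
P = 496869.7 W


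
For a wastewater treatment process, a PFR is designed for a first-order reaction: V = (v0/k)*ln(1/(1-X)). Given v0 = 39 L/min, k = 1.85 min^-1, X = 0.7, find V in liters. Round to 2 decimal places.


V = (v0/k) * ln(1/(1-X))
V = (39/1.85) * ln(1/(1-0.7))
V = 21.081081 * ln(3.333333)
V = 21.081081 * 1.203973
V = 25.38 L


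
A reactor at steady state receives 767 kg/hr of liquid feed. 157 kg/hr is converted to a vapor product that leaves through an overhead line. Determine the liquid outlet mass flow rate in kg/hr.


Steady-state mass balance on the main outlet: F_out = F_in - F_removed
F_out = 767 - 157
F_out = 610 kg/hr


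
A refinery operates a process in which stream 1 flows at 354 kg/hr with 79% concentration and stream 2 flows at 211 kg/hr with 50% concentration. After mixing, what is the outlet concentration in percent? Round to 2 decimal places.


Mass balance on solute: F1*x1 + F2*x2 = F3*x3
F3 = F1 + F2 = 354 + 211 = 565 kg/hr
x3 = (F1*x1 + F2*x2)/F3
x3 = (354*0.79 + 211*0.5) / 565
x3 = 68.17%


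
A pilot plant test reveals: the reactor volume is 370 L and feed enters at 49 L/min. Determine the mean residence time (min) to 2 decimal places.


tau = V / v0
tau = 370 / 49
tau = 7.55 min


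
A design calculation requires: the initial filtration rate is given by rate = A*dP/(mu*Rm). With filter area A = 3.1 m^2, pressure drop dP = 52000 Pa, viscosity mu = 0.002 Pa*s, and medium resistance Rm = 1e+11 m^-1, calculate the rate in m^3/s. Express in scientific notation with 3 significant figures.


rate = A * dP / (mu * Rm)
rate = 3.1 * 52000 / (0.002 * 1e+11)
rate = 161200.0 / 2.000e+08
rate = 8.06e-04 m^3/s


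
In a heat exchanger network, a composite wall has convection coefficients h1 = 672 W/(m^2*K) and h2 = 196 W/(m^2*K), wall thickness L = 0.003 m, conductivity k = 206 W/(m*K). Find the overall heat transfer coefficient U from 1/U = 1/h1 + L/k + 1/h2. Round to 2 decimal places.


1/U = 1/h1 + L/k + 1/h2
1/U = 1/672 + 0.003/206 + 1/196
1/U = 0.0014880952 + 1.45631e-05 + 0.0051020408
1/U = 0.0066046991
U = 151.41 W/(m^2*K)


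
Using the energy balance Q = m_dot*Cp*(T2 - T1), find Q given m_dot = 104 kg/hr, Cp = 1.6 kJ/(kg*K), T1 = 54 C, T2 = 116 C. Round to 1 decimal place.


Q = m_dot * Cp * (T2 - T1)
Q = 104 * 1.6 * (116 - 54)
Q = 104 * 1.6 * 62
Q = 10316.8 kJ/hr


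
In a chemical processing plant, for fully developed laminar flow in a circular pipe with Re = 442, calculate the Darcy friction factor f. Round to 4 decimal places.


f = 64 / Re
f = 64 / 442
f = 0.1448


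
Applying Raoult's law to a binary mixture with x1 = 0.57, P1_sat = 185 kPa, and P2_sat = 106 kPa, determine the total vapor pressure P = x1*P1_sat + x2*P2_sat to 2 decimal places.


P = x1*P1_sat + x2*P2_sat
x2 = 1 - x1 = 1 - 0.57 = 0.43
P = 0.57*185 + 0.43*106
P = 105.45 + 45.58
P = 151.03 kPa


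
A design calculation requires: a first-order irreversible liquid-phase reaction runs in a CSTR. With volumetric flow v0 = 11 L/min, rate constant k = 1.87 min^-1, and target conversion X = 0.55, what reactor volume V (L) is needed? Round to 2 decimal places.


V = v0 * X / (k * (1 - X))
V = 11 * 0.55 / (1.87 * (1 - 0.55))
V = 6.05 / (1.87 * 0.45)
V = 6.05 / 0.8415
V = 7.19 L


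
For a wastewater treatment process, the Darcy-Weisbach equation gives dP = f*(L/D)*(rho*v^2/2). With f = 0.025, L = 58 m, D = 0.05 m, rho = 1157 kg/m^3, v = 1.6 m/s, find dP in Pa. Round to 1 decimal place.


dP = f * (L/D) * (rho*v^2/2)
dP = 0.025 * (58/0.05) * (1157*1.6^2/2)
L/D = 1160.0
rho*v^2/2 = 1157*2.56/2 = 1480.96
dP = 0.025 * 1160.0 * 1480.96
dP = 42947.8 Pa


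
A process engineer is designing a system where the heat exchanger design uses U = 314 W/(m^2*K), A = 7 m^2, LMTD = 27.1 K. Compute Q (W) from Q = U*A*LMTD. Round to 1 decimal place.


Q = U * A * LMTD
Q = 314 * 7 * 27.1
Q = 59565.8 W


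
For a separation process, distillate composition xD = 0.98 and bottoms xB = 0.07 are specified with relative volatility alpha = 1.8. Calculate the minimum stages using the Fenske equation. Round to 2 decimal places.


N_min = ln((xD*(1-xB))/(xB*(1-xD))) / ln(alpha)
Numerator inside ln: 0.9114 / 0.0014 = 651.0
ln(651.0) = 6.47851
ln(alpha) = ln(1.8) = 0.587787
N_min = 6.47851 / 0.587787 = 11.02


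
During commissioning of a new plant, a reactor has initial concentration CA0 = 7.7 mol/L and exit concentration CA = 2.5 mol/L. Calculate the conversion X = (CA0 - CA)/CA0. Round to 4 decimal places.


X = (CA0 - CA) / CA0
X = (7.7 - 2.5) / 7.7
X = 5.2 / 7.7
X = 0.6753


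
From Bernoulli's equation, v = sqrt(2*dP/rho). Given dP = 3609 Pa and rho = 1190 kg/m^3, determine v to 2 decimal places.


v = sqrt(2*dP/rho)
v = sqrt(2*3609/1190)
v = sqrt(6.065546)
v = 2.46 m/s


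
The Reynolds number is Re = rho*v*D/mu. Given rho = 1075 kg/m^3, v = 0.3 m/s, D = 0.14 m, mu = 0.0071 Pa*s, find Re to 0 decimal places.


Re = rho * v * D / mu
Re = 1075 * 0.3 * 0.14 / 0.0071
Re = 45.15 / 0.0071
Re = 6359


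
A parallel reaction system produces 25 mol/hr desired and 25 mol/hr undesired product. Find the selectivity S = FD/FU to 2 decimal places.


S = desired product rate / undesired product rate
S = 25 / 25
S = 1.00


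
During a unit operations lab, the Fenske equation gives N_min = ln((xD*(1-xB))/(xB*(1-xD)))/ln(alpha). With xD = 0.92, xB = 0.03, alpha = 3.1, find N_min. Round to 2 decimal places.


N_min = ln((xD*(1-xB))/(xB*(1-xD))) / ln(alpha)
Numerator inside ln: 0.8924 / 0.0024 = 371.833333
ln(371.833333) = 5.918446
ln(alpha) = ln(3.1) = 1.131402
N_min = 5.918446 / 1.131402 = 5.23


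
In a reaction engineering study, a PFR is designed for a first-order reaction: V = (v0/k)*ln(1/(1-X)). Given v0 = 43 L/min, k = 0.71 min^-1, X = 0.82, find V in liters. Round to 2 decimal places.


V = (v0/k) * ln(1/(1-X))
V = (43/0.71) * ln(1/(1-0.82))
V = 60.56338 * ln(5.555556)
V = 60.56338 * 1.714799
V = 103.85 L


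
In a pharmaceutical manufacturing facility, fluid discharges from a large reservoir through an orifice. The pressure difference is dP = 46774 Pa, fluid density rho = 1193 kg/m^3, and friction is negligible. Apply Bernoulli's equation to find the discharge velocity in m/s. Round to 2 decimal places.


v = sqrt(2*dP/rho)
v = sqrt(2*46774/1193)
v = sqrt(78.414082)
v = 8.86 m/s
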